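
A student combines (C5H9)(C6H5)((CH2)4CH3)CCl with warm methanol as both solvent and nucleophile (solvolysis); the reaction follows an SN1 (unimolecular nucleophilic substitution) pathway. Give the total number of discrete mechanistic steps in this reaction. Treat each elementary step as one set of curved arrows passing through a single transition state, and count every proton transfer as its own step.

Step 1: The C–Cl bond breaks with both electrons going to the chloride; Cl⁻ leaves and a tertiary carbocation remains.
(No 1,2-shift: no single shift to an adjacent carbon would give a more stable cation.)
Step 2: Nucleophilic capture: the oxygen of CH3OH bonds to the cationic carbon, producing an oxonium-ion intermediate.
Step 3: Deprotonation of the oxonium oxygen by solvent methanol yields the neutral ether.
Total: 3 elementary steps.

3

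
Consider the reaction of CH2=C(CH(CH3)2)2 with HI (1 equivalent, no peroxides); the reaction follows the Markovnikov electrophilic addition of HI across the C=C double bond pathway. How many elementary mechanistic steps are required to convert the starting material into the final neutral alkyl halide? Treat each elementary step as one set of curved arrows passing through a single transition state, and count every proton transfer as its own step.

Step 1: Protonation of the alkene by HI: the π bond acts as the nucleophile and picks up H⁺, giving the more stable (Markovnikov) tertiary carbocation. The H–I bond breaks heterolytically, releasing I⁻.
(No 1,2-shift: no single shift to an adjacent carbon would give a more stable cation.)
Step 2: The I⁻ anion donates a lone pair to the carbocation, forming the new C–I σ-bond and giving the neutral alkyl halide.
Total: 2 elementary steps.

2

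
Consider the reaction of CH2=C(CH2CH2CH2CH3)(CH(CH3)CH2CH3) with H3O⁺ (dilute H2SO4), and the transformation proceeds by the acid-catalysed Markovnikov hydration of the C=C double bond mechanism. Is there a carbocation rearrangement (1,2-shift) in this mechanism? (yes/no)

no

The first-formed carbocation is tertiary.
No single 1,2-shift to an adjacent carbon would produce a more-substituted cation than the one already present, so no rearrangement occurs.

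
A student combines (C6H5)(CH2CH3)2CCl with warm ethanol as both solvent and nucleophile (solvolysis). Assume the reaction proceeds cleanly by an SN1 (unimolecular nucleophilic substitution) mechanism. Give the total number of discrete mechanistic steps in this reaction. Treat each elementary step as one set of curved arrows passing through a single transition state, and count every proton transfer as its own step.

Step 1: Rate-determining heterolysis of the C–Cl bond gives Cl⁻ and a tertiary carbocation.
(No 1,2-shift: no single shift to an adjacent carbon would give a more stable cation.)
Step 2: CH3CH2OH donates an oxygen lone pair into the empty p orbital of the cation, giving a protonated ether (an oxonium ion).
Step 3: Proton transfer from the O–H of the oxonium ion to a solvent molecule delivers the neutral ether.
Total: 3 elementary steps.

3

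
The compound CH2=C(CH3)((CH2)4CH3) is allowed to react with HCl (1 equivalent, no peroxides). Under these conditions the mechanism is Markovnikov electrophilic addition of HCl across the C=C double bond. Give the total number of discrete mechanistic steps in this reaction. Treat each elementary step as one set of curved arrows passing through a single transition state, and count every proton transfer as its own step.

Step 1: Electrophilic addition begins with the π(C=C) electrons forming a bond to the proton of HCl. Following Markovnikov's rule, the resulting cation is tertiary. The H–Cl bond breaks heterolytically, releasing Cl⁻.
(No 1,2-shift: no single shift to an adjacent carbon would give a more stable cation.)
Step 2: The Cl⁻ anion donates a lone pair to the carbocation, forming the new C–Cl σ-bond and giving the neutral alkyl halide.
Total: 2 elementary steps.

2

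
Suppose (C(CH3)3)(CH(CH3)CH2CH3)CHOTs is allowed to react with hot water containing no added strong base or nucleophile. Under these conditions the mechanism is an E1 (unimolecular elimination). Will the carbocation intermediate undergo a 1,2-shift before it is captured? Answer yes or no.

yes

The first-formed carbocation is secondary.
The adjacent sec-butyl carbon already bears 2 other carbon substituents and has a hydrogen to migrate; after a 1,2-hydride shift from that carbon the positive charge sits on a tertiary centre.
Tertiary is more stable than secondary, so the shift occurs.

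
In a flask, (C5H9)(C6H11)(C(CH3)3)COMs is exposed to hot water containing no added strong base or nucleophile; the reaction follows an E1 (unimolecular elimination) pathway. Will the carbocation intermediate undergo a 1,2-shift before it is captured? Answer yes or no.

no

The first-formed carbocation is tertiary.
No single 1,2-shift to an adjacent carbon would produce a more-substituted cation than the one already present, so no rearrangement occurs.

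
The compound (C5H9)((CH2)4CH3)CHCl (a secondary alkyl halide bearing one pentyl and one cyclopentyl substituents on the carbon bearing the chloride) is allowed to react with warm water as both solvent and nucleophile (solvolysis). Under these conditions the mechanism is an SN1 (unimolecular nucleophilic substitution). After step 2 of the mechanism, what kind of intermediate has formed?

Step 1: The C–Cl bond breaks with both electrons going to the chloride; Cl⁻ leaves and a secondary carbocation remains.
Step 2: A 1,2-hydride shift from the adjacent cyclopentyl carbon moves the positive charge from the secondary centre to an adjacent carbon, generating a more stable tertiary carbocation.
After step 2 the species present is a tertiary carbocation.

tertiary carbocation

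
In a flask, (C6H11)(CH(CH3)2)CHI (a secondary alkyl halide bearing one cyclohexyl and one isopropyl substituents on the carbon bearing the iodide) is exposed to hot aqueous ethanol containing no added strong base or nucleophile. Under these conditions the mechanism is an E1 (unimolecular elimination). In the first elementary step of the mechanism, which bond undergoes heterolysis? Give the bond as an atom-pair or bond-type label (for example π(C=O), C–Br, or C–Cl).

C–I

Step 1: Ionisation: the C–I σ-bond cleaves heterolytically; both bonding electrons depart with I⁻, leaving a secondary carbocation at the α-carbon.
The bond broken in this step is the C–I bond.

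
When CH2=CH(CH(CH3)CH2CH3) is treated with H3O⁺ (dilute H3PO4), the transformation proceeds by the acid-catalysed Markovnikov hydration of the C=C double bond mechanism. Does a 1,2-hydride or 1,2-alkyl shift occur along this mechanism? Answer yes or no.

The first-formed carbocation is secondary.
The adjacent sec-butyl carbon already bears 2 other carbon substituents and has a hydrogen to migrate; after a 1,2-hydride shift from that carbon the positive charge sits on a tertiary centre.
Tertiary is more stable than secondary, so the shift occurs.

yes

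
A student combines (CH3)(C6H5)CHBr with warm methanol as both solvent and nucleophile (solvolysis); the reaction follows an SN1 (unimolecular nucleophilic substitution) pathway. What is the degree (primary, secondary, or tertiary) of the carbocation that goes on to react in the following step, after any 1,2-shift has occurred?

secondary

Step 1: Rate-determining heterolysis of the C–Br bond gives Br⁻ and a secondary carbocation.
No single 1,2-shift to an adjacent carbon would give a more-substituted cation, so no rearrangement occurs.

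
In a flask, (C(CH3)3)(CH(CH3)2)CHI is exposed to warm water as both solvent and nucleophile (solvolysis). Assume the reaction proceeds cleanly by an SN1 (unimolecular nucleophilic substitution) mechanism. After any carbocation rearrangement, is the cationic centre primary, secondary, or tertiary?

Step 1: Unassisted departure of I⁻ (taking the C–I bonding pair) generates a secondary carbocation.
Step 2: A 1,2-hydride shift from the adjacent isopropyl carbon moves the positive charge from the secondary centre to an adjacent carbon, generating a more stable tertiary carbocation.
The cation rearranges from secondary to tertiary via a 1,2-hydride shift from the adjacent isopropyl carbon; the tertiary cation is what reacts next.

tertiary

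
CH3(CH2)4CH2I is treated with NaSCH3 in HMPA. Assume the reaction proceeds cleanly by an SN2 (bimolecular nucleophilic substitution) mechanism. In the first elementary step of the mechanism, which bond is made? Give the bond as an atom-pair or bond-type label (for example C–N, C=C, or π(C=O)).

C–S

Step 1: CH3S⁻ attacks the back face of the α-carbon while I⁻ departs with the C–I bonding pair — a single concerted displacement through a pentacoordinate transition state.
The bond formed in this step is the C–S bond.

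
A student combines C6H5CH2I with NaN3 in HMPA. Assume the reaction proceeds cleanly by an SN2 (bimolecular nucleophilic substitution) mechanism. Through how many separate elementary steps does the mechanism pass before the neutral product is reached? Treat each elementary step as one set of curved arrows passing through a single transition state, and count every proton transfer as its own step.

1

Step 1: Backside attack by N3⁻ on the carbon bearing the iodide: the new C–N bond forms as the C–I bond breaks, with Walden inversion at carbon.
Total: 1 elementary step.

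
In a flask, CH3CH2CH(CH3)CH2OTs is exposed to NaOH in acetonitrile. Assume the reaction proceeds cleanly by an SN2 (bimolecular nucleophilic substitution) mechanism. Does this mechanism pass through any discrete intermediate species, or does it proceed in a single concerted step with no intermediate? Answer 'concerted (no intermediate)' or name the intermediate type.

Backside attack by OH⁻ on the carbon bearing the tosylate: the new C–O bond forms as the C–O bond breaks, with Walden inversion at carbon.
All bond changes occur in one transition state; no discrete intermediate is formed.

concerted (no intermediate)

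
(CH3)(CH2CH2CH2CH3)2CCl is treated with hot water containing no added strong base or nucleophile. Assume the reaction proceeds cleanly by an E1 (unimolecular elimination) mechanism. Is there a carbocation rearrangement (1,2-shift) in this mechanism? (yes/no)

no

The first-formed carbocation is tertiary.
No single 1,2-shift to an adjacent carbon would produce a more-substituted cation than the one already present, so no rearrangement occurs.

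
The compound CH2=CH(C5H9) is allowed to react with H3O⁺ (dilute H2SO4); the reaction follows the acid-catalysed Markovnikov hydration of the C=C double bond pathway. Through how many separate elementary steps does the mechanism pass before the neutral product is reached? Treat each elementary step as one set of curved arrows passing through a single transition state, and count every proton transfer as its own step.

4

Step 1: Protonation of the alkene by H3O⁺: the π bond acts as the nucleophile and picks up H⁺, giving the more stable (Markovnikov) secondary carbocation. H2O is released.
Step 2: A hydride (H with its bonding pair) migrates from the adjacent cyclopentyl carbon to the cationic centre — a 1,2-hydride shift — upgrading the secondary cation to a tertiary one.
Step 3: Nucleophilic capture of the cation by H2O produces the protonated alcohol (an oxonium ion).
Step 4: Deprotonation of the oxonium ion by a water molecule delivers the neutral alcohol and regenerates the acid catalyst.
Total: 4 elementary steps.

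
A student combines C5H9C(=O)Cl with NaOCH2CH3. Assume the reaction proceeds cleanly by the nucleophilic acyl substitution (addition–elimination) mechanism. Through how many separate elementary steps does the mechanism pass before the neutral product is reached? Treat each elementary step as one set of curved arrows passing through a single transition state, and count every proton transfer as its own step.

2

Step 1: Nucleophilic addition of CH3CH2O⁻ to the acyl carbon breaks the π(C=O) bond and yields a tetrahedral, anionic intermediate.
Step 2: Collapse of the tetrahedral intermediate: the alkoxide oxygen pushes its lone pair back to re-form C=O while Cl⁻ leaves.
Total: 2 elementary steps.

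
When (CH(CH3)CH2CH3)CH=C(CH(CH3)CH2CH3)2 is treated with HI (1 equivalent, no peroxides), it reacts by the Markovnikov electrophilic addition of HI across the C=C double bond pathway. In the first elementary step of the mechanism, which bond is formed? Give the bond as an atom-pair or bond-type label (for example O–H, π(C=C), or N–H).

Step 1: Protonation of the alkene by HI: the π bond acts as the nucleophile and picks up H⁺, giving the more stable (Markovnikov) tertiary carbocation. The H–I bond breaks heterolytically, releasing I⁻.
The bond formed in this step is the C–H bond.

C–H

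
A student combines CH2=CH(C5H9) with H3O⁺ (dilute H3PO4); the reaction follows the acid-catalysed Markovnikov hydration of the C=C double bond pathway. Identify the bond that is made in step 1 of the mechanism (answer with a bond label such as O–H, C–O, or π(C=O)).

C–H

Step 1: The π electrons of the C=C bond attack a proton of H3O⁺; Markovnikov addition places the new C–H on the less-substituted alkene carbon, so the positive charge ends up on the more-substituted carbon — a secondary carbocation. H2O is released.
The bond formed in this step is the C–H bond.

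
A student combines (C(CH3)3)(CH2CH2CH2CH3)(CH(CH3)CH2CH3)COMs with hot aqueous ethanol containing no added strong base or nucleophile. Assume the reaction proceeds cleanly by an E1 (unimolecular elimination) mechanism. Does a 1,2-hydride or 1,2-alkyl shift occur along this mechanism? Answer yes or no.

no

The first-formed carbocation is tertiary.
No single 1,2-shift to an adjacent carbon would produce a more-substituted cation than the one already present, so no rearrangement occurs.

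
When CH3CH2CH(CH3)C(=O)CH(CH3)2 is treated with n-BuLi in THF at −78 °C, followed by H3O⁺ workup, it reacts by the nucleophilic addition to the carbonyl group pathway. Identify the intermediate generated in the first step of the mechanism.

Step 1: Nucleophilic addition: the carbanion-like carbon of n-BuLi adds to the carbonyl carbon, pushing the π(C=O) electron pair onto oxygen and giving a tetrahedral alkoxide.
After step 1 the species present is a tetrahedral alkoxide intermediate.

tetrahedral alkoxide intermediate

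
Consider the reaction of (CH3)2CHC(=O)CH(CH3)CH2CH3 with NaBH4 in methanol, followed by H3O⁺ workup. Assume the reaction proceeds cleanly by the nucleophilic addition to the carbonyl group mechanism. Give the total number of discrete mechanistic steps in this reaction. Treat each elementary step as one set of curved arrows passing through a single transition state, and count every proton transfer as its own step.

2

Step 1: Nucleophilic addition: H⁻ (delivered from BH4⁻) adds to the carbonyl carbon, pushing the π(C=O) electron pair onto oxygen and giving a tetrahedral alkoxide.
Step 2: On H3O⁺ workup the alkoxide oxygen is protonated, giving an alcohol.
Total: 2 elementary steps.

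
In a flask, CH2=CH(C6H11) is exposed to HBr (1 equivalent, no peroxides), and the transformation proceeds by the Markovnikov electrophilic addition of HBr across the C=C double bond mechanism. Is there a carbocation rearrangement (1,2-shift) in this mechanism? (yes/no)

The first-formed carbocation is secondary.
The adjacent cyclohexyl carbon already bears 2 other carbon substituents and has a hydrogen to migrate; after a 1,2-hydride shift from that carbon the positive charge sits on a tertiary centre.
Tertiary is more stable than secondary, so the shift occurs.

yes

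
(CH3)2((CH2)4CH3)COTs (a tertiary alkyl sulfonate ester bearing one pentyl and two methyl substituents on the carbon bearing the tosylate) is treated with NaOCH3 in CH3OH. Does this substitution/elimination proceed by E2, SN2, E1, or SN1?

E2

Conditions: a strong base with a tertiary substrate bearing a β-hydrogen.
These conditions are the textbook signature of the E2 pathway.
A strong (often hindered) base removes a β-H in concert with loss of the leaving group — bimolecular elimination.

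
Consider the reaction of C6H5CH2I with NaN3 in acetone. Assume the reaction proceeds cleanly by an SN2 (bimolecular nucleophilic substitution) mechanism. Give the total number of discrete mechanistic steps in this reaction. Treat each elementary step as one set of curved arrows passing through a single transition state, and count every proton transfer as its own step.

Step 1: N3⁻ attacks the back face of the α-carbon while I⁻ departs with the C–I bonding pair — a single concerted displacement through a pentacoordinate transition state.
Total: 1 elementary step.

1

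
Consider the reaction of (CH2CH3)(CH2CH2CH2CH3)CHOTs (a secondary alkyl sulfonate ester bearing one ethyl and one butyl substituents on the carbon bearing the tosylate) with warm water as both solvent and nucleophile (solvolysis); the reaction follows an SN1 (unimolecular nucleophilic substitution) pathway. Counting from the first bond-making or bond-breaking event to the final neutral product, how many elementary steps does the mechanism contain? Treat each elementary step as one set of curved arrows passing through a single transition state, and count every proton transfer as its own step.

3

Step 1: Rate-determining heterolysis of the C–O bond gives TsO⁻ and a secondary carbocation.
(No 1,2-shift: no single shift to an adjacent carbon would give a more stable cation.)
Step 2: H2O donates an oxygen lone pair into the empty p orbital of the cation, giving a protonated alcohol (an oxonium ion).
Step 3: A second solvent molecule removes the proton on oxygen, giving the neutral alcohol product.
Total: 3 elementary steps.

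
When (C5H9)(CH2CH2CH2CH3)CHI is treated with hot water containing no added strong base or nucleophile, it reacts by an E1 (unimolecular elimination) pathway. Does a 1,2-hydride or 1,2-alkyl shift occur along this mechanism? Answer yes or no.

The first-formed carbocation is secondary.
The adjacent cyclopentyl carbon already bears 2 other carbon substituents and has a hydrogen to migrate; after a 1,2-hydride shift from that carbon the positive charge sits on a tertiary centre.
Tertiary is more stable than secondary, so the shift occurs.

yes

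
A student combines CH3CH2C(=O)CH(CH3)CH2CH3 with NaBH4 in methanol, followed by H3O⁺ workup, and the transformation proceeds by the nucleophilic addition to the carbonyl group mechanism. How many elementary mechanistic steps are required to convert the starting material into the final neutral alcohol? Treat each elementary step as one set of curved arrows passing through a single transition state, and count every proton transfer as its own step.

Step 1: H⁻ (delivered from BH4⁻) attacks the sp² carbonyl carbon; the C=O π bond breaks and the electrons end up as a lone pair on the alkoxide oxygen of the tetrahedral intermediate.
Step 2: On H3O⁺ workup the alkoxide oxygen is protonated, giving an alcohol.
Total: 2 elementary steps.

2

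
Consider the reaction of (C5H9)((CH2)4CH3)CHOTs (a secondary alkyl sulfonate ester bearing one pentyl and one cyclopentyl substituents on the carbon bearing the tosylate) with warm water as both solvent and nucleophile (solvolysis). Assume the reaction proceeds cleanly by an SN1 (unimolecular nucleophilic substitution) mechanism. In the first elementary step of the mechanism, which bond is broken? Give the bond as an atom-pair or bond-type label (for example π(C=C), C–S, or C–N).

Step 1: Rate-determining heterolysis of the C–O bond gives TsO⁻ and a secondary carbocation.
The bond broken in this step is the C–O bond.

C–O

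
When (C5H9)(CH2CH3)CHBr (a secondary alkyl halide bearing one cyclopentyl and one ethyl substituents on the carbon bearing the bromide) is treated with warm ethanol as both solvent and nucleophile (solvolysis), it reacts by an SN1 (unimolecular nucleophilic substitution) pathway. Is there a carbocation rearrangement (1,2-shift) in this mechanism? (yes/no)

yes

The first-formed carbocation is secondary.
The adjacent cyclopentyl carbon already bears 2 other carbon substituents and has a hydrogen to migrate; after a 1,2-hydride shift from that carbon the positive charge sits on a tertiary centre.
Tertiary is more stable than secondary, so the shift occurs.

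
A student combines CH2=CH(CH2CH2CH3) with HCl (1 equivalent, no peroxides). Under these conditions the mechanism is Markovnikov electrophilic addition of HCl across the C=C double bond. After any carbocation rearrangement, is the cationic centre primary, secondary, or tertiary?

Step 1: Electrophilic addition begins with the π(C=C) electrons forming a bond to the proton of HCl. Following Markovnikov's rule, the resulting cation is secondary. The H–Cl bond breaks heterolytically, releasing Cl⁻.
No single 1,2-shift to an adjacent carbon would give a more-substituted cation, so no rearrangement occurs.

secondary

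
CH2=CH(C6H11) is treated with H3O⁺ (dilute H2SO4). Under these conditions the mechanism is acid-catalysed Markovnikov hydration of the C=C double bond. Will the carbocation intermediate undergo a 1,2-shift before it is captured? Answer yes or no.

yes

The first-formed carbocation is secondary.
The adjacent cyclohexyl carbon already bears 2 other carbon substituents and has a hydrogen to migrate; after a 1,2-hydride shift from that carbon the positive charge sits on a tertiary centre.
Tertiary is more stable than secondary, so the shift occurs.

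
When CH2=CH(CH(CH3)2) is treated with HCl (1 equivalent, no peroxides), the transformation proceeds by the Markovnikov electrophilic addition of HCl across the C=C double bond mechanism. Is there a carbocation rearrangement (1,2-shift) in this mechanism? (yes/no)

yes

The first-formed carbocation is secondary.
The adjacent isopropyl carbon already bears 2 other carbon substituents and has a hydrogen to migrate; after a 1,2-hydride shift from that carbon the positive charge sits on a tertiary centre.
Tertiary is more stable than secondary, so the shift occurs.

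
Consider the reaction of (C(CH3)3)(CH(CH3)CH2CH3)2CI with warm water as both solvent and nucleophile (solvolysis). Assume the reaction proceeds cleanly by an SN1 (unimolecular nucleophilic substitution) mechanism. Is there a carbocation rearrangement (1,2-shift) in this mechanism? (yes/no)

The first-formed carbocation is tertiary.
No single 1,2-shift to an adjacent carbon would produce a more-substituted cation than the one already present, so no rearrangement occurs.

no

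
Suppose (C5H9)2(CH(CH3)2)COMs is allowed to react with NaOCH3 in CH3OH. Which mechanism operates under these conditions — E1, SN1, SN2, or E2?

Conditions: a strong base with a tertiary substrate bearing a β-hydrogen.
These conditions are the textbook signature of the E2 pathway.
A strong (often hindered) base removes a β-H in concert with loss of the leaving group — bimolecular elimination.

E2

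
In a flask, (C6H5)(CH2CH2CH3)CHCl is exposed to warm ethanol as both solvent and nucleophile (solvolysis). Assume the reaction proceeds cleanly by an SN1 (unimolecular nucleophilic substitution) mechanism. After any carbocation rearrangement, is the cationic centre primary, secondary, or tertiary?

secondary

Step 1: Rate-determining heterolysis of the C–Cl bond gives Cl⁻ and a secondary carbocation.
No single 1,2-shift to an adjacent carbon would give a more-substituted cation, so no rearrangement occurs.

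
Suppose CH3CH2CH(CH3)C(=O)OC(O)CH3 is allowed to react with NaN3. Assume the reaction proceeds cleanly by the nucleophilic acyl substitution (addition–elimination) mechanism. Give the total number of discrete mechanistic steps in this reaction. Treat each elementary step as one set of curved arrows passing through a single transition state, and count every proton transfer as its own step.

2

Step 1: A lone pair on the N of N3⁻ attacks the electrophilic acyl carbon; the π(C=O) electrons move onto oxygen, giving a tetrahedral intermediate.
Step 2: An oxygen lone pair re-forms the C=O π bond as the C–O σ-bond breaks; CH3CO2⁻ is expelled.
Total: 2 elementary steps.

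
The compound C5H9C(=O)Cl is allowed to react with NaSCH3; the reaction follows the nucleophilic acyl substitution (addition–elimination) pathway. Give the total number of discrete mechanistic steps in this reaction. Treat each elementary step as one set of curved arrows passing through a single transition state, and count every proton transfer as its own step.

2

Step 1: CH3S⁻ adds to the carbonyl carbon; the C=O π electrons shift onto oxygen and a tetrahedral alkoxide intermediate forms.
Step 2: Elimination step: re-formation of the carbonyl π bond drives out Cl⁻, giving the new acyl compound.
Total: 2 elementary steps.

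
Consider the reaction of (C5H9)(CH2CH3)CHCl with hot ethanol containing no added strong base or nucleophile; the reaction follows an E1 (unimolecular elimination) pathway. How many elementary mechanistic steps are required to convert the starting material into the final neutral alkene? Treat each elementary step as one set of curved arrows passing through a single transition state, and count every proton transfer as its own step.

Step 1: The C–Cl bond breaks with both electrons going to the chloride; Cl⁻ leaves and a secondary carbocation remains.
Step 2: A 1,2-hydride shift from the adjacent cyclopentyl carbon moves the positive charge from the secondary centre to an adjacent carbon, generating a more stable tertiary carbocation.
Step 3: Loss of a β-proton to an ethanol molecule of the solvent: the C–H bonding pair collapses toward the cationic carbon to form the C=C π bond, yielding the alkene.
Total: 3 elementary steps.

3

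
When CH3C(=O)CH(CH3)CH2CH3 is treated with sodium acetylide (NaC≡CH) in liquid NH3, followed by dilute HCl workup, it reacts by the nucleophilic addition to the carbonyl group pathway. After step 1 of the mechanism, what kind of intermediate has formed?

tetrahedral alkoxide intermediate

Step 1: A lone pair / filled orbital on HC≡C⁻ attacks the electrophilic carbonyl carbon; the π(C=O) electrons shift onto oxygen, producing a tetrahedral alkoxide intermediate.
After step 1 the species present is a tetrahedral alkoxide intermediate.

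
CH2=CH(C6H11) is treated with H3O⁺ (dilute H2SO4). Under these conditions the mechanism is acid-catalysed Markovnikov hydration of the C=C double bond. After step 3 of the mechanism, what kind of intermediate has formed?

Step 1: Electrophilic addition begins with the π(C=C) electrons forming a bond to the proton of H3O⁺. Following Markovnikov's rule, the resulting cation is secondary. H2O is released.
Step 2: A hydride (H with its bonding pair) migrates from the adjacent cyclohexyl carbon to the cationic centre — a 1,2-hydride shift — upgrading the secondary cation to a tertiary one.
Step 3: Water acts as the nucleophile: an oxygen lone pair bonds to the cationic carbon, giving an oxonium-ion intermediate.
After step 3 the species present is an oxonium ion.

oxonium ion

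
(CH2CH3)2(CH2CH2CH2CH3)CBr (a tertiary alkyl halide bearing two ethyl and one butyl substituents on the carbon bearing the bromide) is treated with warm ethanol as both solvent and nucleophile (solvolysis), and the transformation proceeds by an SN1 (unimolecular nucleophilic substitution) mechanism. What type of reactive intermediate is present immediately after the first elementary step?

Step 1: The C–Br bond breaks with both electrons going to the bromide; Br⁻ leaves and a tertiary carbocation remains.
After step 1 the species present is a tertiary carbocation.

tertiary carbocation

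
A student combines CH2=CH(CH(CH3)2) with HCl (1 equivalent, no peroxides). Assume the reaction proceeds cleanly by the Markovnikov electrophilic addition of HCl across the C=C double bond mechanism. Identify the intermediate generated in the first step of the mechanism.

secondary carbocation

Step 1: The π electrons of the C=C bond attack a proton of HCl; Markovnikov addition places the new C–H on the less-substituted alkene carbon, so the positive charge ends up on the more-substituted carbon — a secondary carbocation. The H–Cl bond breaks heterolytically, releasing Cl⁻.
After step 1 the species present is a secondary carbocation.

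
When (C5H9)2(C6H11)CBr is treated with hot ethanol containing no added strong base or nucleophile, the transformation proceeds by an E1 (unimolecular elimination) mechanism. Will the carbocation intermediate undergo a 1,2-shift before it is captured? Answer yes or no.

no

The first-formed carbocation is tertiary.
No single 1,2-shift to an adjacent carbon would produce a more-substituted cation than the one already present, so no rearrangement occurs.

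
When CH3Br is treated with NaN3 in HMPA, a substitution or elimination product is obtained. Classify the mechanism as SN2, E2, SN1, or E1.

Conditions: a methyl substrate with a strong nucleophile in the polar aprotic solvent HMPA.
These conditions are the textbook signature of the SN2 pathway.
An unhindered substrate with a strong nucleophile in a polar aprotic solvent favours one-step backside displacement.

SN2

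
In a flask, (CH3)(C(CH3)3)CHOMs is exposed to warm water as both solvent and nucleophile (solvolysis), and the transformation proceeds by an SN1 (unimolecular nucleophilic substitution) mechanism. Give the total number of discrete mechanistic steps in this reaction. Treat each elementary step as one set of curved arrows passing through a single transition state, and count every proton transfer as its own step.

Step 1: The C–O bond breaks with both electrons going to the mesylate; MsO⁻ leaves and a secondary carbocation remains.
Step 2: Carbocation rearrangement: a 1,2-methyl shift from the adjacent tert-butyl carbon converts the initially-formed secondary cation into the more stable tertiary cation.
Step 3: H2O donates an oxygen lone pair into the empty p orbital of the cation, giving a protonated alcohol (an oxonium ion).
Step 4: Proton transfer from the O–H of the oxonium ion to a solvent molecule delivers the neutral alcohol.
Total: 4 elementary steps.

4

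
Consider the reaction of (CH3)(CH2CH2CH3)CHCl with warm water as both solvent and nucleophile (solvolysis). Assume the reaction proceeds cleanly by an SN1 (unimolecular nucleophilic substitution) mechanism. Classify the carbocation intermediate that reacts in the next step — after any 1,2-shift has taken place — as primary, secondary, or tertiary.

Step 1: Ionisation: the C–Cl σ-bond cleaves heterolytically; both bonding electrons depart with Cl⁻, leaving a secondary carbocation at the α-carbon.
No single 1,2-shift to an adjacent carbon would give a more-substituted cation, so no rearrangement occurs.

secondary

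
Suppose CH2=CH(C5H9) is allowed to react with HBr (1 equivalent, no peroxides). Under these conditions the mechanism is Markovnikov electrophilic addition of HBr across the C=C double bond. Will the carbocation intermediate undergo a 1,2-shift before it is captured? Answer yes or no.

yes

The first-formed carbocation is secondary.
The adjacent cyclopentyl carbon already bears 2 other carbon substituents and has a hydrogen to migrate; after a 1,2-hydride shift from that carbon the positive charge sits on a tertiary centre.
Tertiary is more stable than secondary, so the shift occurs.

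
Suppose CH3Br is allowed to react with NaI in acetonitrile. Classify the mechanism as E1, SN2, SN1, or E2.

Conditions: a methyl substrate with a strong nucleophile in the polar aprotic solvent acetonitrile.
These conditions are the textbook signature of the SN2 pathway.
An unhindered substrate with a strong nucleophile in a polar aprotic solvent favours one-step backside displacement.

SN2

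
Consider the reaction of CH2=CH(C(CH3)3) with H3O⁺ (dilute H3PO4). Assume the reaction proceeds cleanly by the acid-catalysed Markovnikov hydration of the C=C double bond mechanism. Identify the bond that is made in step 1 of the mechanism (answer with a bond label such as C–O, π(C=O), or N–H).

Step 1: Protonation of the alkene by H3O⁺: the π bond acts as the nucleophile and picks up H⁺, giving the more stable (Markovnikov) secondary carbocation. H2O is released.
The bond formed in this step is the C–H bond.

C–H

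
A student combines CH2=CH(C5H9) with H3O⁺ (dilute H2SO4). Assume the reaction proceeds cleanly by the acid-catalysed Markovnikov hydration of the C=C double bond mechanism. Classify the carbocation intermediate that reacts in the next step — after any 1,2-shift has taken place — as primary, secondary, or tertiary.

Step 1: The π electrons of the C=C bond attack a proton of H3O⁺; Markovnikov addition places the new C–H on the less-substituted alkene carbon, so the positive charge ends up on the more-substituted carbon — a secondary carbocation. H2O is released.
Step 2: A hydride (H with its bonding pair) migrates from the adjacent cyclopentyl carbon to the cationic centre — a 1,2-hydride shift — upgrading the secondary cation to a tertiary one.
The cation rearranges from secondary to tertiary via a 1,2-hydride shift from the adjacent cyclopentyl carbon; the tertiary cation is what reacts next.

tertiary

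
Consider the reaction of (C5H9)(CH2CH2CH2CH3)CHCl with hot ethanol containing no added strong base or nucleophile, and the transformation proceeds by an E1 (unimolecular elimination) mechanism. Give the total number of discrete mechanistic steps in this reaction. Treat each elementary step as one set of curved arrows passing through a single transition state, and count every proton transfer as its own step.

Step 1: Ionisation: the C–Cl σ-bond cleaves heterolytically; both bonding electrons depart with Cl⁻, leaving a secondary carbocation at the α-carbon.
Step 2: A hydride (H with its bonding pair) migrates from the adjacent cyclopentyl carbon to the cationic centre — a 1,2-hydride shift — upgrading the secondary cation to a tertiary one.
Step 3: A weak base (an ethanol molecule from the solvent) removes a proton from a carbon adjacent to the cationic centre; the electrons of that C–H bond become the new π(C=C) bond, giving the alkene.
Total: 3 elementary steps.

3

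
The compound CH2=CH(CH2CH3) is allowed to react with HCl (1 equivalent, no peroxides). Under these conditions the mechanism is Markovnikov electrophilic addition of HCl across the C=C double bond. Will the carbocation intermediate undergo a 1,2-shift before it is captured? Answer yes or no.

The first-formed carbocation is secondary.
No single 1,2-shift to an adjacent carbon would produce a more-substituted cation than the one already present, so no rearrangement occurs.

no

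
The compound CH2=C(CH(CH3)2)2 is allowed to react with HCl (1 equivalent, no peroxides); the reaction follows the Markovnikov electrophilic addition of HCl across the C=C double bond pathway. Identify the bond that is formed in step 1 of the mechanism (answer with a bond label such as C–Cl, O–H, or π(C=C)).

Step 1: Protonation of the alkene by HCl: the π bond acts as the nucleophile and picks up H⁺, giving the more stable (Markovnikov) tertiary carbocation. The H–Cl bond breaks heterolytically, releasing Cl⁻.
The bond formed in this step is the C–H bond.

C–H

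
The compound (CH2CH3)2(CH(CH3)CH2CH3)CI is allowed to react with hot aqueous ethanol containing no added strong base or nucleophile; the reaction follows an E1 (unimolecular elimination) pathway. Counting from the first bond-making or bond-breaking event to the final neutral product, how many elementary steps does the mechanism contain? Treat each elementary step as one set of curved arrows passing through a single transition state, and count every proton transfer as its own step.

2

Step 1: Unassisted departure of I⁻ (taking the C–I bonding pair) generates a tertiary carbocation.
(No 1,2-shift: no single shift to an adjacent carbon would give a more stable cation.)
Step 2: A weak base (a water (or ethanol) molecule from the solvent) removes a proton from a carbon adjacent to the cationic centre; the electrons of that C–H bond become the new π(C=C) bond, giving the alkene.
Total: 2 elementary steps.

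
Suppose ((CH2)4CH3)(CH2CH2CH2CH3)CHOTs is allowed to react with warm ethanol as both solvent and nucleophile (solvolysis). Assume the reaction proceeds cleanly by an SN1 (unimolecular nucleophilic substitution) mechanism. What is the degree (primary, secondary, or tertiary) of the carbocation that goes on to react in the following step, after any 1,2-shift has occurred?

Step 1: The C–O bond breaks with both electrons going to the tosylate; TsO⁻ leaves and a secondary carbocation remains.
No single 1,2-shift to an adjacent carbon would give a more-substituted cation, so no rearrangement occurs.

secondary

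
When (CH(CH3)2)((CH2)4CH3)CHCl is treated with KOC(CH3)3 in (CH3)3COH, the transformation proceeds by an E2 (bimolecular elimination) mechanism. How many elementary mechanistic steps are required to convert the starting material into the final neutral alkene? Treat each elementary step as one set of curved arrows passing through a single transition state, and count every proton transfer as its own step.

1

Step 1: Concerted anti-periplanar elimination: (CH3)3CO⁻ abstracts a β-H while Cl⁻ leaves, and the C–H electrons become the new C=C π bond — all in a single transition state.
Total: 1 elementary step.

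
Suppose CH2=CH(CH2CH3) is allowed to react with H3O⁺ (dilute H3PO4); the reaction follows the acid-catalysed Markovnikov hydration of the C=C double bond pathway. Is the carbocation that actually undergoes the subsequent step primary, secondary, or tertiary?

Step 1: Protonation of the alkene by H3O⁺: the π bond acts as the nucleophile and picks up H⁺, giving the more stable (Markovnikov) secondary carbocation. H2O is released.
No single 1,2-shift to an adjacent carbon would give a more-substituted cation, so no rearrangement occurs.

secondary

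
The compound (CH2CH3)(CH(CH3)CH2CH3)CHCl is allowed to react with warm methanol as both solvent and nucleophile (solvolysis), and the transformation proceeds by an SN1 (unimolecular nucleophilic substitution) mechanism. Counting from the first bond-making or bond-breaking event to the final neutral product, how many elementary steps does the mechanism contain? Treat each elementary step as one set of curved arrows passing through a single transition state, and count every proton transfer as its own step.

Step 1: Rate-determining heterolysis of the C–Cl bond gives Cl⁻ and a secondary carbocation.
Step 2: A 1,2-hydride shift from the adjacent sec-butyl carbon moves the positive charge from the secondary centre to an adjacent carbon, generating a more stable tertiary carbocation.
Step 3: A lone pair on the oxygen of CH3OH attacks the carbocation, forming a new C–O σ-bond and an oxonium ion.
Step 4: Proton transfer from the O–H of the oxonium ion to a solvent molecule delivers the neutral ether.
Total: 4 elementary steps.

4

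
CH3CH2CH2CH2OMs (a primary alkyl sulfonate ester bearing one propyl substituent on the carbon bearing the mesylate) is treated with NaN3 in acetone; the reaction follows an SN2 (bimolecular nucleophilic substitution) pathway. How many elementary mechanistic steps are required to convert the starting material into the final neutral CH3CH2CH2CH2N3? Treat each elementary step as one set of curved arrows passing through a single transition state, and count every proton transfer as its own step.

1

Step 1: Backside attack by N3⁻ on the carbon bearing the mesylate: the new C–N bond forms as the C–O bond breaks, with Walden inversion at carbon.
Total: 1 elementary step.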